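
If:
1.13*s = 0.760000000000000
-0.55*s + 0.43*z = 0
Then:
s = 0.67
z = 0.86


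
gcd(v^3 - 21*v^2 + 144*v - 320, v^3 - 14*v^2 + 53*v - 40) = v^2 - 13*v + 40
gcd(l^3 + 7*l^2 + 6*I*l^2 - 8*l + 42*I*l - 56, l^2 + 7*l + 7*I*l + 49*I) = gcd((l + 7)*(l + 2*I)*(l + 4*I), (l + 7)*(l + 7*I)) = l + 7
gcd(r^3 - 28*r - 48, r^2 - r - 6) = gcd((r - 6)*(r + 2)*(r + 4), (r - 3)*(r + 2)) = r + 2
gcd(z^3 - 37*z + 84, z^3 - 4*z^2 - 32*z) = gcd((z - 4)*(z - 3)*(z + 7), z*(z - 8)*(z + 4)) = 1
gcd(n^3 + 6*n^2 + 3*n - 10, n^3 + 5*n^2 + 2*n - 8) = n^2 + n - 2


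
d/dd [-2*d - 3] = -2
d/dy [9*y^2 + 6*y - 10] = 18*y + 6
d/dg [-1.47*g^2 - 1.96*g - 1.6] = -2.94*g - 1.96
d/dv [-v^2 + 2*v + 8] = 2 - 2*v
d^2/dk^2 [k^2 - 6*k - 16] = 2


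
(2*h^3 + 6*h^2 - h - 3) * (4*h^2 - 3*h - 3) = 8*h^5 + 18*h^4 - 28*h^3 - 27*h^2 + 12*h + 9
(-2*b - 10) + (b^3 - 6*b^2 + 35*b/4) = b^3 - 6*b^2 + 27*b/4 - 10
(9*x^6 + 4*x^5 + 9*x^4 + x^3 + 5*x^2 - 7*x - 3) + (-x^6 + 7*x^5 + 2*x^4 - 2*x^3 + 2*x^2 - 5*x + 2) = 8*x^6 + 11*x^5 + 11*x^4 - x^3 + 7*x^2 - 12*x - 1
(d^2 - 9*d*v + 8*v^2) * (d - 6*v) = d^3 - 15*d^2*v + 62*d*v^2 - 48*v^3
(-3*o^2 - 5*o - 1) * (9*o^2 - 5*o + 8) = -27*o^4 - 30*o^3 - 8*o^2 - 35*o - 8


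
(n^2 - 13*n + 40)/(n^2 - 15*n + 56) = (n - 5)/(n - 7)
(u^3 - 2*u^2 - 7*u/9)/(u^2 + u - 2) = u*(9*u^2 - 18*u - 7)/(9*(u^2 + u - 2))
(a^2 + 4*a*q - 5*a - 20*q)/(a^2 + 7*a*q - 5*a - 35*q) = (a + 4*q)/(a + 7*q)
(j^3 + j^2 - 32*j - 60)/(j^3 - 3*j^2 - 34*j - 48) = (j^2 - j - 30)/(j^2 - 5*j - 24)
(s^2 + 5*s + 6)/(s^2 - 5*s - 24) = (s + 2)/(s - 8)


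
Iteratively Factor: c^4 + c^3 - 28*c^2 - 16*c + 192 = (c - 3)*(c^3 + 4*c^2 - 16*c - 64) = (c - 3)*(c + 4)*(c^2 - 16) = (c - 4)*(c - 3)*(c + 4)*(c + 4)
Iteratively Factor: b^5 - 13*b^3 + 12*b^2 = (b - 3)*(b^4 + 3*b^3 - 4*b^2) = (b - 3)*(b + 4)*(b^3 - b^2) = (b - 3)*(b - 1)*(b + 4)*(b^2) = b*(b - 3)*(b - 1)*(b + 4)*(b)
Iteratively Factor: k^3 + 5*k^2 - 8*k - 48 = (k + 4)*(k^2 + k - 12) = (k + 4)^2*(k - 3)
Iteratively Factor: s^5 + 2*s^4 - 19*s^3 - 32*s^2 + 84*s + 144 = (s + 2)*(s^4 - 19*s^2 + 6*s + 72) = (s - 3)*(s + 2)*(s^3 + 3*s^2 - 10*s - 24) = (s - 3)*(s + 2)*(s + 4)*(s^2 - s - 6) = (s - 3)^2*(s + 2)*(s + 4)*(s + 2)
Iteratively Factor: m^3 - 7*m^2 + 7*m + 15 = (m - 3)*(m^2 - 4*m - 5) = (m - 5)*(m - 3)*(m + 1)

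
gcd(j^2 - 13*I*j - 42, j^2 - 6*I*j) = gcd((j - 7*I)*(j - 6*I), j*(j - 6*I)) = j - 6*I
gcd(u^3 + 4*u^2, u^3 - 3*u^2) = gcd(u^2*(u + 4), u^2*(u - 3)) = u^2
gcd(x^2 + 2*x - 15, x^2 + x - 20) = x + 5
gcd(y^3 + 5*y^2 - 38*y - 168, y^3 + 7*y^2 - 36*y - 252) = y^2 + y - 42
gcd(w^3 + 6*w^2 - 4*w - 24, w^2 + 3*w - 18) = w + 6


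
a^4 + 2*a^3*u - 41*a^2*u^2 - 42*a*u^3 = a*(a - 6*u)*(a + u)*(a + 7*u)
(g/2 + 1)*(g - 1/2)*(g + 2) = g^3/2 + 7*g^2/4 + g - 1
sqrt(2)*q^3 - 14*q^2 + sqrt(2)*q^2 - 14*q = q*(q - 7*sqrt(2))*(sqrt(2)*q + sqrt(2))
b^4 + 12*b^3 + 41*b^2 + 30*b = b*(b + 1)*(b + 5)*(b + 6)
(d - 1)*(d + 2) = d^2 + d - 2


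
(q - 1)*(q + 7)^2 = q^3 + 13*q^2 + 35*q - 49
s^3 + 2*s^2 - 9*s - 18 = (s - 3)*(s + 2)*(s + 3)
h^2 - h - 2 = (h - 2)*(h + 1)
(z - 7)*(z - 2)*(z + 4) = z^3 - 5*z^2 - 22*z + 56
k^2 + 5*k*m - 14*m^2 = (k - 2*m)*(k + 7*m)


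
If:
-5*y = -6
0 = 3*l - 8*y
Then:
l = 16/5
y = 6/5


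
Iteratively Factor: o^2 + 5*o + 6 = (o + 2)*(o + 3)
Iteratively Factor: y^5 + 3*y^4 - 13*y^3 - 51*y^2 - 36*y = (y + 1)*(y^4 + 2*y^3 - 15*y^2 - 36*y) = (y - 4)*(y + 1)*(y^3 + 6*y^2 + 9*y) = (y - 4)*(y + 1)*(y + 3)*(y^2 + 3*y) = y*(y - 4)*(y + 1)*(y + 3)*(y + 3)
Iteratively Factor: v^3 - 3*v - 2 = (v + 1)*(v^2 - v - 2) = (v - 2)*(v + 1)*(v + 1)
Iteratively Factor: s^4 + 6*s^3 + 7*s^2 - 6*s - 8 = (s + 4)*(s^3 + 2*s^2 - s - 2) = (s + 2)*(s + 4)*(s^2 - 1) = (s + 1)*(s + 2)*(s + 4)*(s - 1)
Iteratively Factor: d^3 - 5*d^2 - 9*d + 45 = (d - 5)*(d^2 - 9) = (d - 5)*(d + 3)*(d - 3)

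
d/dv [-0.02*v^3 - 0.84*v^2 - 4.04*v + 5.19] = -0.06*v^2 - 1.68*v - 4.04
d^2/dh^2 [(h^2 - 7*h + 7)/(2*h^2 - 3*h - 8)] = 22*(-2*h^3 + 12*h^2 - 42*h + 37)/(8*h^6 - 36*h^5 - 42*h^4 + 261*h^3 + 168*h^2 - 576*h - 512)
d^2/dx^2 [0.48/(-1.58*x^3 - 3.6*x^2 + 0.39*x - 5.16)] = ((4.5504*x + 3.456)*(1.58*x^3 + 3.6*x^2 - 0.39*x + 5.16) - 0.48*(4.74*x^2 + 7.2*x - 0.39)*(9.48*x^2 + 14.4*x - 0.78))/(1.58*x^3 + 3.6*x^2 - 0.39*x + 5.16)^3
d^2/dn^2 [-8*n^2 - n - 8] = -16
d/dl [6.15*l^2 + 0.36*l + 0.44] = 12.3*l + 0.36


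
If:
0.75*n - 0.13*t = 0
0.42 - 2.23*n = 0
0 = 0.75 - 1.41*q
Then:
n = 0.19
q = 0.53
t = 1.09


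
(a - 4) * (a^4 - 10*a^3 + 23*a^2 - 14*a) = a^5 - 14*a^4 + 63*a^3 - 106*a^2 + 56*a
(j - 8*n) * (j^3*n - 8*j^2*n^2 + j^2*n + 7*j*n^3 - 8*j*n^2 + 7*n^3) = j^4*n - 16*j^3*n^2 + j^3*n + 71*j^2*n^3 - 16*j^2*n^2 - 56*j*n^4 + 71*j*n^3 - 56*n^4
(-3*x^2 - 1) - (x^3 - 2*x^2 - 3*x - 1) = -x^3 - x^2 + 3*x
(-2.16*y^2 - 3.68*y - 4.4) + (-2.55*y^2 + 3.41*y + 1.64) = -4.71*y^2 - 0.27*y - 2.76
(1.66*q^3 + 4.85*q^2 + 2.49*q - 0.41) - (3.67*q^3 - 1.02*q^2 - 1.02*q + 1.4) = -2.01*q^3 + 5.87*q^2 + 3.51*q - 1.81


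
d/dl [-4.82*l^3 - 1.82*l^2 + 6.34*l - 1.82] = -14.46*l^2 - 3.64*l + 6.34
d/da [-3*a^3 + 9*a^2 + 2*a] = -9*a^2 + 18*a + 2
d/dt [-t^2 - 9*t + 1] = -2*t - 9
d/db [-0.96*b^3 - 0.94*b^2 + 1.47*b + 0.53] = -2.88*b^2 - 1.88*b + 1.47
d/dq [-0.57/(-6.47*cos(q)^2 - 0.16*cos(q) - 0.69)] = (7.3758*cos(q) + 0.0912)*sin(q)/(6.47*cos(q)^2 + 0.16*cos(q) + 0.69)^2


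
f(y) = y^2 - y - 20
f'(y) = 2*y - 1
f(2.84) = -14.77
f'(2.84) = 4.68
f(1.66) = -18.90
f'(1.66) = 2.32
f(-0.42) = -19.40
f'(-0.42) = -1.84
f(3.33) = -12.24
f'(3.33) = 5.66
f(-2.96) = -8.28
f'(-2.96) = -6.92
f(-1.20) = -17.36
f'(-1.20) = -3.40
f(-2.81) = -9.29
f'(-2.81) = -6.62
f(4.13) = -7.07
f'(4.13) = 7.26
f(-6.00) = 22.00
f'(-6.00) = -13.00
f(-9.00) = 70.00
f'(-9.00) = -19.00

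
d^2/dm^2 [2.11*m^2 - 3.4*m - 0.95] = 4.22000000000000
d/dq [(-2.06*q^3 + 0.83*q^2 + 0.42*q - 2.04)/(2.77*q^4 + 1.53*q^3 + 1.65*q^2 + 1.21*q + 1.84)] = (5.7062*q^6 - 4.5982*q^5 - 8.1591*q^4 + 16.3328*q^3 - 1.6963*q^2 + 9.7864*q + 3.2412)/(7.6729*q^8 + 8.4762*q^7 + 11.4819*q^6 + 11.7524*q^5 + 16.6187*q^4 + 9.6234*q^3 + 7.5361*q^2 + 4.4528*q + 3.3856)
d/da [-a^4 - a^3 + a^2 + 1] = a*(-4*a^2 - 3*a + 2)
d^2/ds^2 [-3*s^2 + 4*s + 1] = -6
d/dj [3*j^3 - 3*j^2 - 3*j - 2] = 9*j^2 - 6*j - 3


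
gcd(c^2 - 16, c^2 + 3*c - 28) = c - 4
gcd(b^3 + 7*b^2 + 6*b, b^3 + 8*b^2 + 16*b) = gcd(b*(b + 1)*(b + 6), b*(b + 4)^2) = b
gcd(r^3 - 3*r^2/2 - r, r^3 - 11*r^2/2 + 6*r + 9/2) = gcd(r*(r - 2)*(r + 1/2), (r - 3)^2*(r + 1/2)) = r + 1/2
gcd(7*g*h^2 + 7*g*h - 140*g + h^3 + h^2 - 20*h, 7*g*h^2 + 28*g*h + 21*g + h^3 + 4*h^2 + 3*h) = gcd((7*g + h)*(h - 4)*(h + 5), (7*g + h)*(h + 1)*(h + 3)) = 7*g + h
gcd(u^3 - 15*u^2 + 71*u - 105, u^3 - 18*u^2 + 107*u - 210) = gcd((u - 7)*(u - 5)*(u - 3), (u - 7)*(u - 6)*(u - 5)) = u^2 - 12*u + 35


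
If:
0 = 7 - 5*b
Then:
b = 7/5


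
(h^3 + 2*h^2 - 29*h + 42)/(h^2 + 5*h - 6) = (h^3 + 2*h^2 - 29*h + 42)/(h^2 + 5*h - 6)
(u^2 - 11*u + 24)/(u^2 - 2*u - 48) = (u - 3)/(u + 6)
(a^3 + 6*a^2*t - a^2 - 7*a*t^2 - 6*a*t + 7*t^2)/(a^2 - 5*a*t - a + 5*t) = (-a^2 - 6*a*t + 7*t^2)/(-a + 5*t)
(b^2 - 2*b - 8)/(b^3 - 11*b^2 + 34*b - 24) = (b + 2)/(b^2 - 7*b + 6)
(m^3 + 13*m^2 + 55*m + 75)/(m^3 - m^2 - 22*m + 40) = (m^2 + 8*m + 15)/(m^2 - 6*m + 8)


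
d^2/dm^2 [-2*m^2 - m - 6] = -4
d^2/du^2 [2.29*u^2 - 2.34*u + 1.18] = 4.58000000000000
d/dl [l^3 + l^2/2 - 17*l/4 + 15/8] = 3*l^2 + l - 17/4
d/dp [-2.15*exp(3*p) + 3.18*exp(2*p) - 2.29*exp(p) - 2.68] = (-6.45*exp(2*p) + 6.36*exp(p) - 2.29)*exp(p)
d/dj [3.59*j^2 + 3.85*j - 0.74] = 7.18*j + 3.85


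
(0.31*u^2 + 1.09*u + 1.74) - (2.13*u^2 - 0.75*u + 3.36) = -1.82*u^2 + 1.84*u - 1.62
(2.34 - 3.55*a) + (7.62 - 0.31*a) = 9.96 - 3.86*a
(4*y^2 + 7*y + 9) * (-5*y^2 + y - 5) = -20*y^4 - 31*y^3 - 58*y^2 - 26*y - 45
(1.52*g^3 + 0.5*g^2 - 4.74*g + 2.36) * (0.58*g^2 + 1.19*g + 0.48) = 0.8816*g^5 + 2.0988*g^4 - 1.4246*g^3 - 4.0318*g^2 + 0.5332*g + 1.1328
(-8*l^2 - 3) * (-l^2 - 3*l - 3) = 8*l^4 + 24*l^3 + 27*l^2 + 9*l + 9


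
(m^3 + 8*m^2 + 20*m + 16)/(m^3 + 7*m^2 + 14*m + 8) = (m + 2)/(m + 1)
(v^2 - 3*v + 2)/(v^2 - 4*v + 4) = (v - 1)/(v - 2)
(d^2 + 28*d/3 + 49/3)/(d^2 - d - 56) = (d + 7/3)/(d - 8)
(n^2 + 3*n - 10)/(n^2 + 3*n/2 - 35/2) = 2*(n - 2)/(2*n - 7)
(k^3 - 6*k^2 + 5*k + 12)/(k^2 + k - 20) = (k^2 - 2*k - 3)/(k + 5)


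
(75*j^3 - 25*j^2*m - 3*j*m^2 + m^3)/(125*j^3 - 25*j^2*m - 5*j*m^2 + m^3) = (3*j - m)/(5*j - m)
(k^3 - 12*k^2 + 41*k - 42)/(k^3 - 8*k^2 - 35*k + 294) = (k^2 - 5*k + 6)/(k^2 - k - 42)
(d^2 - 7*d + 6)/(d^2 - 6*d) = (d - 1)/d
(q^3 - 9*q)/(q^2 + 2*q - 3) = q*(q - 3)/(q - 1)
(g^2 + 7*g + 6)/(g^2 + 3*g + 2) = (g + 6)/(g + 2)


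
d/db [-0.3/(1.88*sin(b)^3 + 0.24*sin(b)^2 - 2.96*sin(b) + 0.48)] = (1.692*sin(b)^2 + 0.144*sin(b) - 0.888)*cos(b)/(1.88*sin(b)^3 + 0.24*sin(b)^2 - 2.96*sin(b) + 0.48)^2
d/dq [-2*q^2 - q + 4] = -4*q - 1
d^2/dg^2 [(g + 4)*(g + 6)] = 2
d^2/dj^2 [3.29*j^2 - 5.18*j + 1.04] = 6.58000000000000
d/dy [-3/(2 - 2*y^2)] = -3*y/(y^2 - 1)^2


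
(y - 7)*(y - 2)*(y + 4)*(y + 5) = y^4 - 47*y^2 - 54*y + 280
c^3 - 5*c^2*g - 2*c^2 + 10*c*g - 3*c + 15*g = (c - 3)*(c + 1)*(c - 5*g)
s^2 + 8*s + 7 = (s + 1)*(s + 7)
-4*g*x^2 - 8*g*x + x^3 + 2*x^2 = x*(-4*g + x)*(x + 2)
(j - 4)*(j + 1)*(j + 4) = j^3 + j^2 - 16*j - 16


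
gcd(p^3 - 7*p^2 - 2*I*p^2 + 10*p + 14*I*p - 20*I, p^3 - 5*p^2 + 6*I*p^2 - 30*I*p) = p - 5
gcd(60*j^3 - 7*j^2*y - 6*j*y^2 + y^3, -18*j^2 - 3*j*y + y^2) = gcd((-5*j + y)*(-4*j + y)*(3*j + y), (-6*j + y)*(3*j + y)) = 3*j + y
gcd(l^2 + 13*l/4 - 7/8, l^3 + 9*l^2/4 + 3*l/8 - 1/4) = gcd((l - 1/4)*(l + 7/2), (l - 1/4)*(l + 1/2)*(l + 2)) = l - 1/4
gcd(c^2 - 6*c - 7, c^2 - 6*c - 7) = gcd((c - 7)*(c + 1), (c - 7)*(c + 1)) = c^2 - 6*c - 7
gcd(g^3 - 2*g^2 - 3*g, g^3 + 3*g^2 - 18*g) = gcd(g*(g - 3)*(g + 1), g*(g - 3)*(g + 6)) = g^2 - 3*g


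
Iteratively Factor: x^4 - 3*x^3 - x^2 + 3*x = (x - 3)*(x^3 - x) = (x - 3)*(x + 1)*(x^2 - x) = x*(x - 3)*(x + 1)*(x - 1)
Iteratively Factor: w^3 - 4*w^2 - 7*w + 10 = (w - 1)*(w^2 - 3*w - 10) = (w - 5)*(w - 1)*(w + 2)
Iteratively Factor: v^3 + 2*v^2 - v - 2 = (v + 2)*(v^2 - 1) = (v + 1)*(v + 2)*(v - 1)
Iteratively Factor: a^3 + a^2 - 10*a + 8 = (a + 4)*(a^2 - 3*a + 2) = (a - 1)*(a + 4)*(a - 2)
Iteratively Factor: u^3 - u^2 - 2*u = (u - 2)*(u^2 + u) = u*(u - 2)*(u + 1)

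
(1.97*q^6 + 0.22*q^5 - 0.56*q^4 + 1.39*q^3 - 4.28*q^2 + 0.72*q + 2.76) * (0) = 0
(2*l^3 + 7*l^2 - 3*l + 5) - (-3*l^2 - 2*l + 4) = 2*l^3 + 10*l^2 - l + 1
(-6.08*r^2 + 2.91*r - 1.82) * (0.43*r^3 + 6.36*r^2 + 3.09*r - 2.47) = -2.6144*r^5 - 37.4175*r^4 - 1.06219999999999*r^3 + 12.4343*r^2 - 12.8115*r + 4.4954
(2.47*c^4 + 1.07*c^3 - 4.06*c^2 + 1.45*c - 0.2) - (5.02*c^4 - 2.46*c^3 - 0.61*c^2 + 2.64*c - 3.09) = -2.55*c^4 + 3.53*c^3 - 3.45*c^2 - 1.19*c + 2.89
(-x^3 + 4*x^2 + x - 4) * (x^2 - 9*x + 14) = -x^5 + 13*x^4 - 49*x^3 + 43*x^2 + 50*x - 56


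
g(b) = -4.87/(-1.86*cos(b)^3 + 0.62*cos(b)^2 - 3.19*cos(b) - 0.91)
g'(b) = -4.87*(-5.58*sin(b)*cos(b)^2 + 1.24*sin(b)*cos(b) - 3.19*sin(b))/(-1.86*cos(b)^3 + 0.62*cos(b)^2 - 3.19*cos(b) - 0.91)^2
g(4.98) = 2.79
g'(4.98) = -5.02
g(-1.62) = 6.48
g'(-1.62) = -28.13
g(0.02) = 0.91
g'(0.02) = 0.03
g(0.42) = 1.03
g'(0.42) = 0.60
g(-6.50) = 0.94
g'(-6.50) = -0.29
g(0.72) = 1.30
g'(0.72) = 1.24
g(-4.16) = -4.05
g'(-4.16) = 15.40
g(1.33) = 2.93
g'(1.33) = 5.51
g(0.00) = 0.91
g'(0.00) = 0.00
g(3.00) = -1.04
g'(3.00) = 0.31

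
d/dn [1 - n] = -1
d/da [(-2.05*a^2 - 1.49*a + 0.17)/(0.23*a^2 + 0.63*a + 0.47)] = (-0.9488*a^2 - 2.0052*a - 0.8074)/(0.0529*a^4 + 0.2898*a^3 + 0.6131*a^2 + 0.5922*a + 0.2209)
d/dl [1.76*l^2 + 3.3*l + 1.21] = 3.52*l + 3.3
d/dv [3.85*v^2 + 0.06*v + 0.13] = 7.7*v + 0.06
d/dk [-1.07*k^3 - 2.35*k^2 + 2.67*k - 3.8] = -3.21*k^2 - 4.7*k + 2.67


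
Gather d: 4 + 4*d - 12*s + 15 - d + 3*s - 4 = 3*d - 9*s + 15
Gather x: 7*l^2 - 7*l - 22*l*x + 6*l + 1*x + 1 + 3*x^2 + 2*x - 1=7*l^2 - l + 3*x^2 + x*(3 - 22*l)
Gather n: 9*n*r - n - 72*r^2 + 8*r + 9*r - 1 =n*(9*r - 1) - 72*r^2 + 17*r - 1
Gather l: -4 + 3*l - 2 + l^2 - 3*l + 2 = l^2 - 4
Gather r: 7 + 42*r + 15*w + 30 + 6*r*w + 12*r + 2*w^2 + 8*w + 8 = r*(6*w + 54) + 2*w^2 + 23*w + 45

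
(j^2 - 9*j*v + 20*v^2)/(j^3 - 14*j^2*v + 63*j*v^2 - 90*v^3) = (j - 4*v)/(j^2 - 9*j*v + 18*v^2)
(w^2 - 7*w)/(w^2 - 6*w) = (w - 7)/(w - 6)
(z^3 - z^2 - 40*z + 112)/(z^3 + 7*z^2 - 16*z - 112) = (z - 4)/(z + 4)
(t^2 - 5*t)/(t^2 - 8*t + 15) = t/(t - 3)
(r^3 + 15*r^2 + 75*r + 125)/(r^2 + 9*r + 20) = (r^2 + 10*r + 25)/(r + 4)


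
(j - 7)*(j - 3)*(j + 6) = j^3 - 4*j^2 - 39*j + 126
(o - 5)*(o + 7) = o^2 + 2*o - 35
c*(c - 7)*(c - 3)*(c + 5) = c^4 - 5*c^3 - 29*c^2 + 105*c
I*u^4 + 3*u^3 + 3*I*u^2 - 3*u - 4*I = (u - 1)*(u - 4*I)*(u + I)*(I*u + I)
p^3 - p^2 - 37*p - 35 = (p - 7)*(p + 1)*(p + 5)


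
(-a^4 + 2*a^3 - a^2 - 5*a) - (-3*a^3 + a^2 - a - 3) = -a^4 + 5*a^3 - 2*a^2 - 4*a + 3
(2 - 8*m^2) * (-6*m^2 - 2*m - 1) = 48*m^4 + 16*m^3 - 4*m^2 - 4*m - 2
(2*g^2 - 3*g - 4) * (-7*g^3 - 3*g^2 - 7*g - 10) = -14*g^5 + 15*g^4 + 23*g^3 + 13*g^2 + 58*g + 40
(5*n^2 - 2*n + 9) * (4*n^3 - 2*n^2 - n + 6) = 20*n^5 - 18*n^4 + 35*n^3 + 14*n^2 - 21*n + 54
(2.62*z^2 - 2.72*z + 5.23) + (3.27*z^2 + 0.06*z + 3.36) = 5.89*z^2 - 2.66*z + 8.59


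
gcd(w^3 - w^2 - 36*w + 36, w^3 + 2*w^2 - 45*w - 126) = w + 6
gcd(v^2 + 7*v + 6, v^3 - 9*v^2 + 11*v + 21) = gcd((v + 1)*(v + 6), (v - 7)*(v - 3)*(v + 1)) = v + 1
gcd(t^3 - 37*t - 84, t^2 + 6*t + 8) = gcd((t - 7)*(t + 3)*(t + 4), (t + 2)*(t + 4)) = t + 4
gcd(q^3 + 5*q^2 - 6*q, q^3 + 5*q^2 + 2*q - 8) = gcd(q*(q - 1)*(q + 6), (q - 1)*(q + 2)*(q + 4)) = q - 1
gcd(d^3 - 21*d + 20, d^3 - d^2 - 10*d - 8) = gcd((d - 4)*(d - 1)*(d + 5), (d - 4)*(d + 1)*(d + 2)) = d - 4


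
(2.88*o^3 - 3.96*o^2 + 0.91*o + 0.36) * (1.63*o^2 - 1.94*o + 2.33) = 4.6944*o^5 - 12.042*o^4 + 15.8761*o^3 - 10.4054*o^2 + 1.4219*o + 0.8388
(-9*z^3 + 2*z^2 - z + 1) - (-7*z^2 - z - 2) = -9*z^3 + 9*z^2 + 3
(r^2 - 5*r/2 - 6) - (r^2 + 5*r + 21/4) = -15*r/2 - 45/4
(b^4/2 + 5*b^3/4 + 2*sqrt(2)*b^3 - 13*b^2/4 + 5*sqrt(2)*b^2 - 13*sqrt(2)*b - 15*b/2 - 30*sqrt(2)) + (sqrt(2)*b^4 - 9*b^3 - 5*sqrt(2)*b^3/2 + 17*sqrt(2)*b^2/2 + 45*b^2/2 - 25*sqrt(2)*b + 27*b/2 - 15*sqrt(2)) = b^4/2 + sqrt(2)*b^4 - 31*b^3/4 - sqrt(2)*b^3/2 + 27*sqrt(2)*b^2/2 + 77*b^2/4 - 38*sqrt(2)*b + 6*b - 45*sqrt(2)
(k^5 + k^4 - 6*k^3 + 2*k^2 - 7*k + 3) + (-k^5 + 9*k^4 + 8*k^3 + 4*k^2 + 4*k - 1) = 10*k^4 + 2*k^3 + 6*k^2 - 3*k + 2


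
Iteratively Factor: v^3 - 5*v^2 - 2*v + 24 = (v + 2)*(v^2 - 7*v + 12) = (v - 4)*(v + 2)*(v - 3)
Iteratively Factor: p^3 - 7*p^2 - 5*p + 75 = (p - 5)*(p^2 - 2*p - 15) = (p - 5)^2*(p + 3)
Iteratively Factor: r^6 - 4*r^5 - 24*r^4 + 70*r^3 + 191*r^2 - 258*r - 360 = (r + 3)*(r^5 - 7*r^4 - 3*r^3 + 79*r^2 - 46*r - 120) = (r + 3)^2*(r^4 - 10*r^3 + 27*r^2 - 2*r - 40) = (r - 4)*(r + 3)^2*(r^3 - 6*r^2 + 3*r + 10) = (r - 4)*(r - 2)*(r + 3)^2*(r^2 - 4*r - 5) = (r - 4)*(r - 2)*(r + 1)*(r + 3)^2*(r - 5)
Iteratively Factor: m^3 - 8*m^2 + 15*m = (m - 5)*(m^2 - 3*m) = (m - 5)*(m - 3)*(m)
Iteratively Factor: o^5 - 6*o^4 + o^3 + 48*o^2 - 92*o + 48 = (o - 2)*(o^4 - 4*o^3 - 7*o^2 + 34*o - 24) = (o - 2)^2*(o^3 - 2*o^2 - 11*o + 12) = (o - 2)^2*(o + 3)*(o^2 - 5*o + 4) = (o - 2)^2*(o - 1)*(o + 3)*(o - 4)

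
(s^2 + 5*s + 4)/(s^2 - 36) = (s^2 + 5*s + 4)/(s^2 - 36)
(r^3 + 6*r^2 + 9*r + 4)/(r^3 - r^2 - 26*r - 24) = (r + 1)/(r - 6)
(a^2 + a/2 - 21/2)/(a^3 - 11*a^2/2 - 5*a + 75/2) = (2*a + 7)/(2*a^2 - 5*a - 25)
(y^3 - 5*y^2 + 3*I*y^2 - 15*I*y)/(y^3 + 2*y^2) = (y^2 + y*(-5 + 3*I) - 15*I)/(y*(y + 2))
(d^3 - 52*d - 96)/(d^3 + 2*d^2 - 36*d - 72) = (d - 8)/(d - 6)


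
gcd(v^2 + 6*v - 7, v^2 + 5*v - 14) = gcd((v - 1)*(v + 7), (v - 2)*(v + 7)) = v + 7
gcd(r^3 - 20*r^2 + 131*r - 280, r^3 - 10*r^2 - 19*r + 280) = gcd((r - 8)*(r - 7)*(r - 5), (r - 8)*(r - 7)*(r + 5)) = r^2 - 15*r + 56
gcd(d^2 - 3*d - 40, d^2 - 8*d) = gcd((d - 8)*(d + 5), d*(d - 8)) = d - 8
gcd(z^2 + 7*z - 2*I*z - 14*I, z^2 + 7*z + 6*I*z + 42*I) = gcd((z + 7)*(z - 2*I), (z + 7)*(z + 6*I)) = z + 7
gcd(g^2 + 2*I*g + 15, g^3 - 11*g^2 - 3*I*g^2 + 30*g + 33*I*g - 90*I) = g - 3*I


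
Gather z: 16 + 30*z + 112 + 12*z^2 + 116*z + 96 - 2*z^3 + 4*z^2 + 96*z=-2*z^3 + 16*z^2 + 242*z + 224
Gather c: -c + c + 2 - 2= 0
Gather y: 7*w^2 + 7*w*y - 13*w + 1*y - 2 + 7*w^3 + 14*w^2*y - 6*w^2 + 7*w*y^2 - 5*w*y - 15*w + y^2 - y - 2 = 7*w^3 + w^2 - 28*w + y^2*(7*w + 1) + y*(14*w^2 + 2*w) - 4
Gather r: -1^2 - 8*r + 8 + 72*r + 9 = 64*r + 16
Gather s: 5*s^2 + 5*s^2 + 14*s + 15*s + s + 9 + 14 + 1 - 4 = 10*s^2 + 30*s + 20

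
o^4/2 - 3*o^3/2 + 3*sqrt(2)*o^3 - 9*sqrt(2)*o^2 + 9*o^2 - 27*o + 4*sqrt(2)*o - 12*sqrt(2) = (o/2 + sqrt(2)/2)*(o - 3)*(o + sqrt(2))*(o + 4*sqrt(2))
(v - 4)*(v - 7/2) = v^2 - 15*v/2 + 14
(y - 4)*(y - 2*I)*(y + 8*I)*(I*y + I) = I*y^4 - 6*y^3 - 3*I*y^3 + 18*y^2 + 12*I*y^2 + 24*y - 48*I*y - 64*I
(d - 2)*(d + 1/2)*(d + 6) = d^3 + 9*d^2/2 - 10*d - 6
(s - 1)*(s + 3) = s^2 + 2*s - 3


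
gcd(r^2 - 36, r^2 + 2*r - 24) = r + 6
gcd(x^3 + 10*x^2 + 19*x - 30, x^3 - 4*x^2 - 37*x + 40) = x^2 + 4*x - 5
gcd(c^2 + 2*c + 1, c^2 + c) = c + 1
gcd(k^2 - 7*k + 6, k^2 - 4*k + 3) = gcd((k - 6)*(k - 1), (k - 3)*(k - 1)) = k - 1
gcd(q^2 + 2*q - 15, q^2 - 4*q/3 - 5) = q - 3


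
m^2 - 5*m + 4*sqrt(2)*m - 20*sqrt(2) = (m - 5)*(m + 4*sqrt(2))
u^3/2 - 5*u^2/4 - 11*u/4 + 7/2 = (u/2 + 1)*(u - 7/2)*(u - 1)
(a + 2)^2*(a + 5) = a^3 + 9*a^2 + 24*a + 20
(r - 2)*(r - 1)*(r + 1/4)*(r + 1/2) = r^4 - 9*r^3/4 - r^2/8 + 9*r/8 + 1/4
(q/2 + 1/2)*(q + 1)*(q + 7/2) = q^3/2 + 11*q^2/4 + 4*q + 7/4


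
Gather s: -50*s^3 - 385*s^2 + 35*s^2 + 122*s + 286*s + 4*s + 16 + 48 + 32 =-50*s^3 - 350*s^2 + 412*s + 96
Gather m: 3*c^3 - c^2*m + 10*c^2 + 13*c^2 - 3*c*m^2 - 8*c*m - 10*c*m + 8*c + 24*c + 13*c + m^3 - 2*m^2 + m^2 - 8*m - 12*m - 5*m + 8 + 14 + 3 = 3*c^3 + 23*c^2 + 45*c + m^3 + m^2*(-3*c - 1) + m*(-c^2 - 18*c - 25) + 25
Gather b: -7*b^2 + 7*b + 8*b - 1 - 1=-7*b^2 + 15*b - 2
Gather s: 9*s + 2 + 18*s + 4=27*s + 6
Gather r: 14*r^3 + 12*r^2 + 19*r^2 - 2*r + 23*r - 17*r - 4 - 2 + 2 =14*r^3 + 31*r^2 + 4*r - 4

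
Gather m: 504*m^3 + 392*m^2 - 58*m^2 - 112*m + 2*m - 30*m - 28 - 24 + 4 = 504*m^3 + 334*m^2 - 140*m - 48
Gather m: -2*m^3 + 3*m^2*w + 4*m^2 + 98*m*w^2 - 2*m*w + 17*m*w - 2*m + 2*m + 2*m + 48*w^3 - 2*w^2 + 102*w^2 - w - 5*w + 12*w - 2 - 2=-2*m^3 + m^2*(3*w + 4) + m*(98*w^2 + 15*w + 2) + 48*w^3 + 100*w^2 + 6*w - 4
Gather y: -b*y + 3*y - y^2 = -y^2 + y*(3 - b)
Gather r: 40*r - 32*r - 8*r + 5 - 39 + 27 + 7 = 0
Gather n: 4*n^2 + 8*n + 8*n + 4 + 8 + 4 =4*n^2 + 16*n + 16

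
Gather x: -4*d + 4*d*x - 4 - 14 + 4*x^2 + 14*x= -4*d + 4*x^2 + x*(4*d + 14) - 18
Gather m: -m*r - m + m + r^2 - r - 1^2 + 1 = -m*r + r^2 - r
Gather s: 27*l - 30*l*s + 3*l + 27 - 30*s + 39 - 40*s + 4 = 30*l + s*(-30*l - 70) + 70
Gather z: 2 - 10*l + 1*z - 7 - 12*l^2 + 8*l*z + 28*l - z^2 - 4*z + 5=-12*l^2 + 18*l - z^2 + z*(8*l - 3)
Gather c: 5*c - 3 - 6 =5*c - 9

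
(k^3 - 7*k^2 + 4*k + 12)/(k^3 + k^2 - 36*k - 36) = (k - 2)/(k + 6)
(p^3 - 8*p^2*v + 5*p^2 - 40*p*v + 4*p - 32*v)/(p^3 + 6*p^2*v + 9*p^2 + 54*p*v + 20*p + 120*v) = (p^2 - 8*p*v + p - 8*v)/(p^2 + 6*p*v + 5*p + 30*v)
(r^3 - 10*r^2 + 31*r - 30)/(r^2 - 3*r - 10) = (r^2 - 5*r + 6)/(r + 2)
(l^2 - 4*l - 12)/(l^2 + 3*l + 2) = (l - 6)/(l + 1)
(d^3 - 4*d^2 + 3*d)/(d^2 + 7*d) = (d^2 - 4*d + 3)/(d + 7)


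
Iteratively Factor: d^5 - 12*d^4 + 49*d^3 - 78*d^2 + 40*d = (d - 4)*(d^4 - 8*d^3 + 17*d^2 - 10*d) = (d - 5)*(d - 4)*(d^3 - 3*d^2 + 2*d) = d*(d - 5)*(d - 4)*(d^2 - 3*d + 2) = d*(d - 5)*(d - 4)*(d - 1)*(d - 2)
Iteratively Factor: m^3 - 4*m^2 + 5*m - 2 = (m - 2)*(m^2 - 2*m + 1) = (m - 2)*(m - 1)*(m - 1)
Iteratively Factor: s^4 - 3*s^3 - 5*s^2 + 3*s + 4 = (s - 1)*(s^3 - 2*s^2 - 7*s - 4) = (s - 1)*(s + 1)*(s^2 - 3*s - 4) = (s - 1)*(s + 1)^2*(s - 4)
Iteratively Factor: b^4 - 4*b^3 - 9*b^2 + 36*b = (b - 4)*(b^3 - 9*b) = (b - 4)*(b + 3)*(b^2 - 3*b) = (b - 4)*(b - 3)*(b + 3)*(b)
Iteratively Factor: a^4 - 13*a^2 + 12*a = (a + 4)*(a^3 - 4*a^2 + 3*a) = a*(a + 4)*(a^2 - 4*a + 3) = a*(a - 1)*(a + 4)*(a - 3)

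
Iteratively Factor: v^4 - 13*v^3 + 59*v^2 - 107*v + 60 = (v - 1)*(v^3 - 12*v^2 + 47*v - 60) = (v - 4)*(v - 1)*(v^2 - 8*v + 15) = (v - 4)*(v - 3)*(v - 1)*(v - 5)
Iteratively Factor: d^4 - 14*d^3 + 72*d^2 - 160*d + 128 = (d - 4)*(d^3 - 10*d^2 + 32*d - 32) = (d - 4)^2*(d^2 - 6*d + 8) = (d - 4)^3*(d - 2)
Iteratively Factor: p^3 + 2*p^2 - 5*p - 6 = (p + 1)*(p^2 + p - 6) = (p + 1)*(p + 3)*(p - 2)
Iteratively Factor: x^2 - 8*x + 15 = (x - 3)*(x - 5)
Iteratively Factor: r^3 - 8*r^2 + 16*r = (r - 4)*(r^2 - 4*r) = r*(r - 4)*(r - 4)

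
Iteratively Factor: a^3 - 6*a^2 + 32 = (a + 2)*(a^2 - 8*a + 16) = (a - 4)*(a + 2)*(a - 4)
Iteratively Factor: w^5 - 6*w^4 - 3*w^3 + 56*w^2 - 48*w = (w - 1)*(w^4 - 5*w^3 - 8*w^2 + 48*w) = (w - 4)*(w - 1)*(w^3 - w^2 - 12*w) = w*(w - 4)*(w - 1)*(w^2 - w - 12) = w*(w - 4)^2*(w - 1)*(w + 3)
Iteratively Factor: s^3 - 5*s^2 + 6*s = (s - 3)*(s^2 - 2*s) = (s - 3)*(s - 2)*(s)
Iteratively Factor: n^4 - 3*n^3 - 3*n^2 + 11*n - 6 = (n + 2)*(n^3 - 5*n^2 + 7*n - 3) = (n - 1)*(n + 2)*(n^2 - 4*n + 3) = (n - 1)^2*(n + 2)*(n - 3)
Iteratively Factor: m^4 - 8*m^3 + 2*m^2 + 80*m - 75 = (m + 3)*(m^3 - 11*m^2 + 35*m - 25) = (m - 5)*(m + 3)*(m^2 - 6*m + 5) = (m - 5)^2*(m + 3)*(m - 1)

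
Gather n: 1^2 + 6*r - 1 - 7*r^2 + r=-7*r^2 + 7*r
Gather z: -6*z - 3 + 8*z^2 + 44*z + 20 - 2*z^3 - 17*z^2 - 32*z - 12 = -2*z^3 - 9*z^2 + 6*z + 5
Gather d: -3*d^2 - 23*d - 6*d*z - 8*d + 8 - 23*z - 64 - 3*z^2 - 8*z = -3*d^2 + d*(-6*z - 31) - 3*z^2 - 31*z - 56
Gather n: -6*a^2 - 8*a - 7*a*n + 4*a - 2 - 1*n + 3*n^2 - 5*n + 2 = -6*a^2 - 4*a + 3*n^2 + n*(-7*a - 6)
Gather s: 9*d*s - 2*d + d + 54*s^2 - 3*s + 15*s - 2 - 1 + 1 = -d + 54*s^2 + s*(9*d + 12) - 2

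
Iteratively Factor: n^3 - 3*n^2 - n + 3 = (n + 1)*(n^2 - 4*n + 3) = (n - 1)*(n + 1)*(n - 3)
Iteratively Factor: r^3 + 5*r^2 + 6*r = (r + 3)*(r^2 + 2*r) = r*(r + 3)*(r + 2)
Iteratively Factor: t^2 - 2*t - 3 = (t + 1)*(t - 3)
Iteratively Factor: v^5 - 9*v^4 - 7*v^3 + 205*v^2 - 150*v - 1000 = (v + 2)*(v^4 - 11*v^3 + 15*v^2 + 175*v - 500) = (v + 2)*(v + 4)*(v^3 - 15*v^2 + 75*v - 125) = (v - 5)*(v + 2)*(v + 4)*(v^2 - 10*v + 25) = (v - 5)^2*(v + 2)*(v + 4)*(v - 5)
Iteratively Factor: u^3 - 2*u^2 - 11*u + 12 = (u - 1)*(u^2 - u - 12) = (u - 1)*(u + 3)*(u - 4)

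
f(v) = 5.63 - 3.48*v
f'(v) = -3.48000000000000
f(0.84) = 2.71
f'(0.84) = -3.48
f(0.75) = 3.02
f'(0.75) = -3.48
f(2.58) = -3.35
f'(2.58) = -3.48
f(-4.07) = 19.79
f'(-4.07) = -3.48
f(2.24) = -2.17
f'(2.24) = -3.48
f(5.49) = -13.48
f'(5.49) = -3.48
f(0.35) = 4.41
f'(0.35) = -3.48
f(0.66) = 3.33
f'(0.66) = -3.48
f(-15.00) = 57.83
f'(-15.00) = -3.48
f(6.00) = -15.25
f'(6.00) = -3.48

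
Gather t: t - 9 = t - 9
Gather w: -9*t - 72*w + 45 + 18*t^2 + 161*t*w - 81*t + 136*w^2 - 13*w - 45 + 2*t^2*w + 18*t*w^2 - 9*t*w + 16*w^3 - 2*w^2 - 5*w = 18*t^2 - 90*t + 16*w^3 + w^2*(18*t + 134) + w*(2*t^2 + 152*t - 90)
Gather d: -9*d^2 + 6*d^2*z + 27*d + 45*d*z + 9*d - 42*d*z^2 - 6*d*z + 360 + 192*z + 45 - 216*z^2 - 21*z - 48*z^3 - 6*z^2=d^2*(6*z - 9) + d*(-42*z^2 + 39*z + 36) - 48*z^3 - 222*z^2 + 171*z + 405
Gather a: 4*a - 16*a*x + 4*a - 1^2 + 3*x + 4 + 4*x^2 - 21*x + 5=a*(8 - 16*x) + 4*x^2 - 18*x + 8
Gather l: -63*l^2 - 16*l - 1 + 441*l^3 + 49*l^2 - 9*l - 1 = 441*l^3 - 14*l^2 - 25*l - 2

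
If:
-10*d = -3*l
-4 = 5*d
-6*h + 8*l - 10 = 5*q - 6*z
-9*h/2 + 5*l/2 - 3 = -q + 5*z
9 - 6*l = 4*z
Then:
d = -4/5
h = -2381/342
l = -8/3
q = 1093/114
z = 25/4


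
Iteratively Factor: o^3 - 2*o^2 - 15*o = (o)*(o^2 - 2*o - 15) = o*(o - 5)*(o + 3)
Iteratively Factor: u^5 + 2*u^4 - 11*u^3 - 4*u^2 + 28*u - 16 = (u - 2)*(u^4 + 4*u^3 - 3*u^2 - 10*u + 8) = (u - 2)*(u - 1)*(u^3 + 5*u^2 + 2*u - 8) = (u - 2)*(u - 1)*(u + 2)*(u^2 + 3*u - 4) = (u - 2)*(u - 1)^2*(u + 2)*(u + 4)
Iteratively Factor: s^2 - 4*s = (s - 4)*(s)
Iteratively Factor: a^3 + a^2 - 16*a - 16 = (a - 4)*(a^2 + 5*a + 4) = (a - 4)*(a + 4)*(a + 1)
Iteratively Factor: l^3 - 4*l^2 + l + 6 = (l - 2)*(l^2 - 2*l - 3) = (l - 2)*(l + 1)*(l - 3)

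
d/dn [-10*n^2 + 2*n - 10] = 2 - 20*n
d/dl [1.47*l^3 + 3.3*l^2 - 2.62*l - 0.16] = 4.41*l^2 + 6.6*l - 2.62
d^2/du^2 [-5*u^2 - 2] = -10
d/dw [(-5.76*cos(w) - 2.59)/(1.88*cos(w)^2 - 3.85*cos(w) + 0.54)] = (-10.8288*cos(w)^2 - 9.7384*cos(w) + 13.0819)*sin(w)/(3.5344*cos(w)^4 - 14.476*cos(w)^3 + 16.8529*cos(w)^2 - 4.158*cos(w) + 0.2916)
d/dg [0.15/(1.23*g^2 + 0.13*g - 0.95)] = (-0.369*g - 0.0195)/(1.23*g^2 + 0.13*g - 0.95)^2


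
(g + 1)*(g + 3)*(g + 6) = g^3 + 10*g^2 + 27*g + 18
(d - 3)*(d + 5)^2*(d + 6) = d^4 + 13*d^3 + 37*d^2 - 105*d - 450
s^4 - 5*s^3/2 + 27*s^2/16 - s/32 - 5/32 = (s - 5/4)*(s - 1)*(s - 1/2)*(s + 1/4)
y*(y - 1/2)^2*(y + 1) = y^4 - 3*y^2/4 + y/4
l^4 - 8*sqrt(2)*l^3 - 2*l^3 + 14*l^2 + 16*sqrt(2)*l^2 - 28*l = l*(l - 2)*(l - 7*sqrt(2))*(l - sqrt(2))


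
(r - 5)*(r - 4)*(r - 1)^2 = r^4 - 11*r^3 + 39*r^2 - 49*r + 20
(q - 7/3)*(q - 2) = q^2 - 13*q/3 + 14/3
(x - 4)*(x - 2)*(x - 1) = x^3 - 7*x^2 + 14*x - 8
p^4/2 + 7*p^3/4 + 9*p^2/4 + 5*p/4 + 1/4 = (p/2 + 1/2)*(p + 1/2)*(p + 1)^2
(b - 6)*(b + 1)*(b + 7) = b^3 + 2*b^2 - 41*b - 42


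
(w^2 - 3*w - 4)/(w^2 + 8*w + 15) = (w^2 - 3*w - 4)/(w^2 + 8*w + 15)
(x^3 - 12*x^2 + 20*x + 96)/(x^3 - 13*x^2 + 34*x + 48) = (x + 2)/(x + 1)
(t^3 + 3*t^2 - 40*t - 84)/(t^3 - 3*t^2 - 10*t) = (t^2 + t - 42)/(t*(t - 5))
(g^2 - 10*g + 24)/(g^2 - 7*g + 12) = (g - 6)/(g - 3)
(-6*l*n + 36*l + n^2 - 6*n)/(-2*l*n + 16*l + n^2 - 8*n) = (6*l*n - 36*l - n^2 + 6*n)/(2*l*n - 16*l - n^2 + 8*n)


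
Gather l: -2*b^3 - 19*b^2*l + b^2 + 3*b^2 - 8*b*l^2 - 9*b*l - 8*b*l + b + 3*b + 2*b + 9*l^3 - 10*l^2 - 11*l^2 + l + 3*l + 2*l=-2*b^3 + 4*b^2 + 6*b + 9*l^3 + l^2*(-8*b - 21) + l*(-19*b^2 - 17*b + 6)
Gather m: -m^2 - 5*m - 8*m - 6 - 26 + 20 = -m^2 - 13*m - 12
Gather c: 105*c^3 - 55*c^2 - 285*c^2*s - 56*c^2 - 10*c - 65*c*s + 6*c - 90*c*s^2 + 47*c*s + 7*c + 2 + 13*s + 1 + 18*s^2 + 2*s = 105*c^3 + c^2*(-285*s - 111) + c*(-90*s^2 - 18*s + 3) + 18*s^2 + 15*s + 3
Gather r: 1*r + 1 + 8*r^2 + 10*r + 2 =8*r^2 + 11*r + 3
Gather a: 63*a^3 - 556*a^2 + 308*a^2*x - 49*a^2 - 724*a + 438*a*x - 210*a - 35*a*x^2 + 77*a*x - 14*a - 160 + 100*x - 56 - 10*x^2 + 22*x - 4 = 63*a^3 + a^2*(308*x - 605) + a*(-35*x^2 + 515*x - 948) - 10*x^2 + 122*x - 220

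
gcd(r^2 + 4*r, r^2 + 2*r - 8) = r + 4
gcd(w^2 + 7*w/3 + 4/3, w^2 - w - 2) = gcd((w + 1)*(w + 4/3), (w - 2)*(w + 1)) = w + 1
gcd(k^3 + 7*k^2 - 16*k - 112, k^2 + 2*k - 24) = k - 4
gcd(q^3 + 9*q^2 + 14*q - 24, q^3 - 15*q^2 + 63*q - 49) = q - 1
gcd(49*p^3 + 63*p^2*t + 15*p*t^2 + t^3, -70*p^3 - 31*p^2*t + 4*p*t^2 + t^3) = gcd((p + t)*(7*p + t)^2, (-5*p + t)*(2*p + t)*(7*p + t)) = 7*p + t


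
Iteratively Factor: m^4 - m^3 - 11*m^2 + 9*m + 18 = (m - 3)*(m^3 + 2*m^2 - 5*m - 6) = (m - 3)*(m + 3)*(m^2 - m - 2) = (m - 3)*(m - 2)*(m + 3)*(m + 1)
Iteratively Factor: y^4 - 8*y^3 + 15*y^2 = (y - 5)*(y^3 - 3*y^2) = y*(y - 5)*(y^2 - 3*y) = y*(y - 5)*(y - 3)*(y)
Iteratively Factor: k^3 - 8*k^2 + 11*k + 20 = (k - 5)*(k^2 - 3*k - 4) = (k - 5)*(k - 4)*(k + 1)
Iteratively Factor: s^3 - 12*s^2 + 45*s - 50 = (s - 5)*(s^2 - 7*s + 10) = (s - 5)^2*(s - 2)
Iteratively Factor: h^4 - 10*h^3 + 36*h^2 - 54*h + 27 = (h - 1)*(h^3 - 9*h^2 + 27*h - 27) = (h - 3)*(h - 1)*(h^2 - 6*h + 9) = (h - 3)^2*(h - 1)*(h - 3)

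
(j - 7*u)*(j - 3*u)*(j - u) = j^3 - 11*j^2*u + 31*j*u^2 - 21*u^3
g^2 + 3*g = g*(g + 3)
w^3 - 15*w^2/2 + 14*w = w*(w - 4)*(w - 7/2)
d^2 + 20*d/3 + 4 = (d + 2/3)*(d + 6)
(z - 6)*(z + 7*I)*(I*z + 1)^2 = -z^4 + 6*z^3 - 5*I*z^3 - 13*z^2 + 30*I*z^2 + 78*z + 7*I*z - 42*I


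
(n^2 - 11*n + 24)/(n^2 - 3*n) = (n - 8)/n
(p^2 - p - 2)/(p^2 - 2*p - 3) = (p - 2)/(p - 3)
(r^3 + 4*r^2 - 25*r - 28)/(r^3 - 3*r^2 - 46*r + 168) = (r + 1)/(r - 6)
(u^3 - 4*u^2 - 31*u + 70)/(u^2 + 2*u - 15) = (u^2 - 9*u + 14)/(u - 3)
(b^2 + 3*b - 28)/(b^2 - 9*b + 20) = (b + 7)/(b - 5)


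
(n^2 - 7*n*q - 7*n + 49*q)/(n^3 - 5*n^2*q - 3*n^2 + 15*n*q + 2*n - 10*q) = (n^2 - 7*n*q - 7*n + 49*q)/(n^3 - 5*n^2*q - 3*n^2 + 15*n*q + 2*n - 10*q)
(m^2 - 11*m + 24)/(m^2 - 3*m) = (m - 8)/m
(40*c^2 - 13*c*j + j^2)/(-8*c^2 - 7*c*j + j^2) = (-5*c + j)/(c + j)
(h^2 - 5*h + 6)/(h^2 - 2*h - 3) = (h - 2)/(h + 1)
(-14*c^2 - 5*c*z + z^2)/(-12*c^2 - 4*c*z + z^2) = (-7*c + z)/(-6*c + z)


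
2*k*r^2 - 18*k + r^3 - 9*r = (2*k + r)*(r - 3)*(r + 3)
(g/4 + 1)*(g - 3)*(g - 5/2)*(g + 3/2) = g^4/4 - 67*g^2/16 + 33*g/16 + 45/4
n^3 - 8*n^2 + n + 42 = (n - 7)*(n - 3)*(n + 2)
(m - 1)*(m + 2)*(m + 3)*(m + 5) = m^4 + 9*m^3 + 21*m^2 - m - 30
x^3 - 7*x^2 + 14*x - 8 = (x - 4)*(x - 2)*(x - 1)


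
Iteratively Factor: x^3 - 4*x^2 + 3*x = (x)*(x^2 - 4*x + 3) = x*(x - 1)*(x - 3)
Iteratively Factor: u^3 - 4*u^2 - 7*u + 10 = (u - 5)*(u^2 + u - 2) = (u - 5)*(u - 1)*(u + 2)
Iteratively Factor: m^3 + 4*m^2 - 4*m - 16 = (m + 4)*(m^2 - 4) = (m - 2)*(m + 4)*(m + 2)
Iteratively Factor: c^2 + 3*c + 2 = (c + 1)*(c + 2)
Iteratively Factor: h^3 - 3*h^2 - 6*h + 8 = (h + 2)*(h^2 - 5*h + 4) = (h - 4)*(h + 2)*(h - 1)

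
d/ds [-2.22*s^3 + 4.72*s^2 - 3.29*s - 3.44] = -6.66*s^2 + 9.44*s - 3.29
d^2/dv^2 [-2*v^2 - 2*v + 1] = -4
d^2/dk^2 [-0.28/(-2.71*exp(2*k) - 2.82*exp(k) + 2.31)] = (-(3.0352*exp(k) + 0.7896)*(2.71*exp(2*k) + 2.82*exp(k) - 2.31) + 0.28*(5.42*exp(k) + 2.82)*(10.84*exp(k) + 5.64)*exp(k))*exp(k)/(2.71*exp(2*k) + 2.82*exp(k) - 2.31)^3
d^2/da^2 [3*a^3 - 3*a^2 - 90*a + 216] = 18*a - 6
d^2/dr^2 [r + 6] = 0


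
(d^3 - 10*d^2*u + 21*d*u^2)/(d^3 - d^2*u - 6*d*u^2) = (d - 7*u)/(d + 2*u)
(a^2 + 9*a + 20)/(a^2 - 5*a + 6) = (a^2 + 9*a + 20)/(a^2 - 5*a + 6)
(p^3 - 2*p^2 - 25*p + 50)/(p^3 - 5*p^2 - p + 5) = (p^2 + 3*p - 10)/(p^2 - 1)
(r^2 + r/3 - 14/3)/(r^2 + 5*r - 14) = (r + 7/3)/(r + 7)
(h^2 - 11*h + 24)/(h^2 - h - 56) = (h - 3)/(h + 7)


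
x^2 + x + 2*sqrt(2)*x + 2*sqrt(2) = (x + 1)*(x + 2*sqrt(2))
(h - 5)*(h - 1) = h^2 - 6*h + 5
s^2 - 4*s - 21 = (s - 7)*(s + 3)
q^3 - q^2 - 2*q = q*(q - 2)*(q + 1)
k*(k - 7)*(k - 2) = k^3 - 9*k^2 + 14*k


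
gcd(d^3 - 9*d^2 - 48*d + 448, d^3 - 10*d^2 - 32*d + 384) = d^2 - 16*d + 64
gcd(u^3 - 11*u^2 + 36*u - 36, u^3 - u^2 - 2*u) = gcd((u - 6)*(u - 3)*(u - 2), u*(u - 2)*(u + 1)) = u - 2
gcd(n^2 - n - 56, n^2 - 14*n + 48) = n - 8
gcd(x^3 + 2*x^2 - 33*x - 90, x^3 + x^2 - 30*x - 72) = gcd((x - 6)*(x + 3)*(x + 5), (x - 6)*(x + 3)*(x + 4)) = x^2 - 3*x - 18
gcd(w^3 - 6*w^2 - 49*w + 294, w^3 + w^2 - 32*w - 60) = w - 6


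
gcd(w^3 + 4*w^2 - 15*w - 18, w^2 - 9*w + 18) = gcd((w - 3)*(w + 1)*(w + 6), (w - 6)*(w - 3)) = w - 3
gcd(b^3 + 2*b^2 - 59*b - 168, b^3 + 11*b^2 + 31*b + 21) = b^2 + 10*b + 21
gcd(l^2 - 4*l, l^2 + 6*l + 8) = 1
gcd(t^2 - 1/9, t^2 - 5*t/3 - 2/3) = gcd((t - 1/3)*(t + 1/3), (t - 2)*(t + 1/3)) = t + 1/3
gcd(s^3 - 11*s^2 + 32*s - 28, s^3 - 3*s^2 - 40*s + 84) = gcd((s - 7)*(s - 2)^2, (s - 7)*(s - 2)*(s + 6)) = s^2 - 9*s + 14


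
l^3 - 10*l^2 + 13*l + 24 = (l - 8)*(l - 3)*(l + 1)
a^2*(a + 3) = a^3 + 3*a^2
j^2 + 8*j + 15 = (j + 3)*(j + 5)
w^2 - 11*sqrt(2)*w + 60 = (w - 6*sqrt(2))*(w - 5*sqrt(2))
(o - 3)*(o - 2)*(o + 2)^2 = o^4 - o^3 - 10*o^2 + 4*o + 24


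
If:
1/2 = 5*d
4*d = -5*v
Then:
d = 1/10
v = -2/25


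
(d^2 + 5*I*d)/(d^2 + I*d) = (d + 5*I)/(d + I)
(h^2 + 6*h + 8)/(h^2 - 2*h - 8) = (h + 4)/(h - 4)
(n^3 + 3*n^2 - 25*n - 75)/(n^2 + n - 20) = (n^2 - 2*n - 15)/(n - 4)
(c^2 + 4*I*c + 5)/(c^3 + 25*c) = (c - I)/(c*(c - 5*I))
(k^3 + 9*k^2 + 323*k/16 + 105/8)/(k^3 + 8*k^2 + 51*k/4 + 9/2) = (16*k^2 + 48*k + 35)/(4*(4*k^2 + 8*k + 3))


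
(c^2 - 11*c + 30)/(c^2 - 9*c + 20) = (c - 6)/(c - 4)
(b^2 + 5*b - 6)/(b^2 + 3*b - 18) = (b - 1)/(b - 3)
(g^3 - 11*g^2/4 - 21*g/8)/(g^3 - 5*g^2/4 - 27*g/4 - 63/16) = 2*g/(2*g + 3)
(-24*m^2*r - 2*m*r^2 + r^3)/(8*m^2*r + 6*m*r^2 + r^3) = (-6*m + r)/(2*m + r)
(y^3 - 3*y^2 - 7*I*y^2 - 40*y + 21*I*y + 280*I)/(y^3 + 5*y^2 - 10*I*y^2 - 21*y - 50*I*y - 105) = (y - 8)/(y - 3*I)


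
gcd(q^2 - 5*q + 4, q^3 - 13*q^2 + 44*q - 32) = q^2 - 5*q + 4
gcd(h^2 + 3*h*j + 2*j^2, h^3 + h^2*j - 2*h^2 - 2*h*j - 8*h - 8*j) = h + j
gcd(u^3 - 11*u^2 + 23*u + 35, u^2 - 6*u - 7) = u^2 - 6*u - 7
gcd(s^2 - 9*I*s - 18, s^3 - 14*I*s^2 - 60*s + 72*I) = s - 6*I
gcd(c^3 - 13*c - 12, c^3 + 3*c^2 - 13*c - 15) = c + 1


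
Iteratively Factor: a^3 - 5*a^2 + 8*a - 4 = (a - 2)*(a^2 - 3*a + 2) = (a - 2)*(a - 1)*(a - 2)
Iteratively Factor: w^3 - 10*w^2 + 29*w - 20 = (w - 4)*(w^2 - 6*w + 5) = (w - 5)*(w - 4)*(w - 1)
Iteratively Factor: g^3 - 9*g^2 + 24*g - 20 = (g - 2)*(g^2 - 7*g + 10) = (g - 2)^2*(g - 5)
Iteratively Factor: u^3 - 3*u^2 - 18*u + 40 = (u - 2)*(u^2 - u - 20) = (u - 5)*(u - 2)*(u + 4)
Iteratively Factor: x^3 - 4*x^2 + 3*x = (x)*(x^2 - 4*x + 3) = x*(x - 3)*(x - 1)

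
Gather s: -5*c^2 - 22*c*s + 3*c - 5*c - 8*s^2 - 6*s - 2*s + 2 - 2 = -5*c^2 - 2*c - 8*s^2 + s*(-22*c - 8)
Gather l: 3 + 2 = 5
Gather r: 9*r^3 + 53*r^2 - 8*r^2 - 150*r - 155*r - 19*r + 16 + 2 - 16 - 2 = 9*r^3 + 45*r^2 - 324*r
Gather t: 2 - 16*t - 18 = -16*t - 16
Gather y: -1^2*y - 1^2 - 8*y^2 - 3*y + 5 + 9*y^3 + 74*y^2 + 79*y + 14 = 9*y^3 + 66*y^2 + 75*y + 18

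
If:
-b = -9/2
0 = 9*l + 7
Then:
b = 9/2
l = -7/9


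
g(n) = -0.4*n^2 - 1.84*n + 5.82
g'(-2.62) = 0.26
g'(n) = -0.8*n - 1.84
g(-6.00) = 2.46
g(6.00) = -19.62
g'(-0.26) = -1.63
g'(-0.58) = -1.38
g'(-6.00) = 2.96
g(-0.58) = 6.75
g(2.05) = 0.37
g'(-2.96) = 0.53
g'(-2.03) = -0.22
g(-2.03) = 7.91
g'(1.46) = -3.01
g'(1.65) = -3.16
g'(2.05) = -3.48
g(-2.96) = 7.76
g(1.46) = 2.28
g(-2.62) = 7.90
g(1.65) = 1.70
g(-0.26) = 6.27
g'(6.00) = -6.64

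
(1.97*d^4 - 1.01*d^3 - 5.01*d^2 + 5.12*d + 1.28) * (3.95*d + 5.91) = 7.7815*d^5 + 7.6532*d^4 - 25.7586*d^3 - 9.3851*d^2 + 35.3152*d + 7.5648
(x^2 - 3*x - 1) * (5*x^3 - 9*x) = 5*x^5 - 15*x^4 - 14*x^3 + 27*x^2 + 9*x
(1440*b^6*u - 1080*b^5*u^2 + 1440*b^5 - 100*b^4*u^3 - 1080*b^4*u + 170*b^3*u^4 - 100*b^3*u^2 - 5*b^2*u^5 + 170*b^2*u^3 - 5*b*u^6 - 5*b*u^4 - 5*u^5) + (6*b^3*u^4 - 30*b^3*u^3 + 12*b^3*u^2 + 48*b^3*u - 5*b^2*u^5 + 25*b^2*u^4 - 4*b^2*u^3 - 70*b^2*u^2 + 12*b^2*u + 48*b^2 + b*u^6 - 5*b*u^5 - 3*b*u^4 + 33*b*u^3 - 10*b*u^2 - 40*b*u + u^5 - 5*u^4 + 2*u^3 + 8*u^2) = 1440*b^6*u - 1080*b^5*u^2 + 1440*b^5 - 100*b^4*u^3 - 1080*b^4*u + 176*b^3*u^4 - 30*b^3*u^3 - 88*b^3*u^2 + 48*b^3*u - 10*b^2*u^5 + 25*b^2*u^4 + 166*b^2*u^3 - 70*b^2*u^2 + 12*b^2*u + 48*b^2 - 4*b*u^6 - 5*b*u^5 - 8*b*u^4 + 33*b*u^3 - 10*b*u^2 - 40*b*u - 4*u^5 - 5*u^4 + 2*u^3 + 8*u^2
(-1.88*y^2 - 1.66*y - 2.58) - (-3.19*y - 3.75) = -1.88*y^2 + 1.53*y + 1.17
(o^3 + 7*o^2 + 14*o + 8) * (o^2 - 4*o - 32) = o^5 + 3*o^4 - 46*o^3 - 272*o^2 - 480*o - 256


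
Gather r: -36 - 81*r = -81*r - 36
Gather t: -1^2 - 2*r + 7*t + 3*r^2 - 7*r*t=3*r^2 - 2*r + t*(7 - 7*r) - 1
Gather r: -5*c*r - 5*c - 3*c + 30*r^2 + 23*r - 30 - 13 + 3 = -8*c + 30*r^2 + r*(23 - 5*c) - 40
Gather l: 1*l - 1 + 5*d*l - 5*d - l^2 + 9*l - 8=-5*d - l^2 + l*(5*d + 10) - 9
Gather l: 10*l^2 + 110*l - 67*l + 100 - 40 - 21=10*l^2 + 43*l + 39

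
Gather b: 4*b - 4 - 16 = 4*b - 20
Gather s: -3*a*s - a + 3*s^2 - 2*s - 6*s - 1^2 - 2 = -a + 3*s^2 + s*(-3*a - 8) - 3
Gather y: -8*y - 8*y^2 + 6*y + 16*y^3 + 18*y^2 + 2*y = 16*y^3 + 10*y^2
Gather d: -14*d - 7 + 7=-14*d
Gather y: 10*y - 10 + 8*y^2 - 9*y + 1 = 8*y^2 + y - 9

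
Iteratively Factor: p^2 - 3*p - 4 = (p - 4)*(p + 1)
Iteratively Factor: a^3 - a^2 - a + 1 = (a - 1)*(a^2 - 1) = (a - 1)^2*(a + 1)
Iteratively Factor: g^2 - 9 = (g - 3)*(g + 3)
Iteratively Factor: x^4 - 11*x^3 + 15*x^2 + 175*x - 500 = (x - 5)*(x^3 - 6*x^2 - 15*x + 100) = (x - 5)^2*(x^2 - x - 20) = (x - 5)^3*(x + 4)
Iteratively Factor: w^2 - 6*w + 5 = (w - 1)*(w - 5)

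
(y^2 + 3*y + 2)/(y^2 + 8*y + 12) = (y + 1)/(y + 6)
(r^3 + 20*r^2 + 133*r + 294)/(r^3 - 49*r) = (r^2 + 13*r + 42)/(r*(r - 7))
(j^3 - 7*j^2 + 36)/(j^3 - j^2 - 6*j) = (j - 6)/j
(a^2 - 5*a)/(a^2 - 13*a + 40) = a/(a - 8)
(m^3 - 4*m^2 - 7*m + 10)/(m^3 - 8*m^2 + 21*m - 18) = (m^3 - 4*m^2 - 7*m + 10)/(m^3 - 8*m^2 + 21*m - 18)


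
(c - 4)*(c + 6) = c^2 + 2*c - 24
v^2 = v^2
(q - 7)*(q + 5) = q^2 - 2*q - 35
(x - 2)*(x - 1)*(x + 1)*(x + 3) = x^4 + x^3 - 7*x^2 - x + 6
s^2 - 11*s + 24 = (s - 8)*(s - 3)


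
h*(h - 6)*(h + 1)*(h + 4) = h^4 - h^3 - 26*h^2 - 24*h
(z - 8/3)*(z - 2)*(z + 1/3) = z^3 - 13*z^2/3 + 34*z/9 + 16/9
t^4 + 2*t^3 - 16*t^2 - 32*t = t*(t - 4)*(t + 2)*(t + 4)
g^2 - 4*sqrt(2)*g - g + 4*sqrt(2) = (g - 1)*(g - 4*sqrt(2))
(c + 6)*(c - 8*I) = c^2 + 6*c - 8*I*c - 48*I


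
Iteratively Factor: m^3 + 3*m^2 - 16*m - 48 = (m + 4)*(m^2 - m - 12) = (m - 4)*(m + 4)*(m + 3)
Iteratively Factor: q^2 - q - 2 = (q + 1)*(q - 2)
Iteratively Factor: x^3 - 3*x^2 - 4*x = (x + 1)*(x^2 - 4*x) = x*(x + 1)*(x - 4)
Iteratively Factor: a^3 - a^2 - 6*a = (a)*(a^2 - a - 6) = a*(a + 2)*(a - 3)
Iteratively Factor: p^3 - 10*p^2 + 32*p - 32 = (p - 2)*(p^2 - 8*p + 16) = (p - 4)*(p - 2)*(p - 4)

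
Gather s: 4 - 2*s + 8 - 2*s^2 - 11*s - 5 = -2*s^2 - 13*s + 7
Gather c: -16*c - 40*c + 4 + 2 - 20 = -56*c - 14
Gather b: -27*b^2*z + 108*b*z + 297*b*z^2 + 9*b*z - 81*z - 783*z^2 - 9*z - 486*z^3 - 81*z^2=-27*b^2*z + b*(297*z^2 + 117*z) - 486*z^3 - 864*z^2 - 90*z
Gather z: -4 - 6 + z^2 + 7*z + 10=z^2 + 7*z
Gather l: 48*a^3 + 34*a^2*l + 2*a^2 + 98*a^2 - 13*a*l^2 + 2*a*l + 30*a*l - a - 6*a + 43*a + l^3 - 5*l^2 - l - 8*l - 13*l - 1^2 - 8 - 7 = 48*a^3 + 100*a^2 + 36*a + l^3 + l^2*(-13*a - 5) + l*(34*a^2 + 32*a - 22) - 16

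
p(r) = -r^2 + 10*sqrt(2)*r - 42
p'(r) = -2*r + 10*sqrt(2)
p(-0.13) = -43.86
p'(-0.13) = 14.40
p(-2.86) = -90.63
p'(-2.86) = 19.86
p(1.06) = -28.13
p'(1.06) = 12.02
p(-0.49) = -49.17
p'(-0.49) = 15.12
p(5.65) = 5.98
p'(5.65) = 2.84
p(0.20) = -39.21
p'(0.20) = 13.74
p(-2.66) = -86.69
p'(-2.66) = 19.46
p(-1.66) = -68.23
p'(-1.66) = 17.46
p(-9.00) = -250.28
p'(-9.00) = 32.14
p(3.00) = -8.57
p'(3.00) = 8.14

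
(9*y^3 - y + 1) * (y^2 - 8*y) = 9*y^5 - 72*y^4 - y^3 + 9*y^2 - 8*y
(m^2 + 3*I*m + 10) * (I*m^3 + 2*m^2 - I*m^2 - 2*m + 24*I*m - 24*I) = I*m^5 - m^4 - I*m^4 + m^3 + 40*I*m^3 - 52*m^2 - 40*I*m^2 + 52*m + 240*I*m - 240*I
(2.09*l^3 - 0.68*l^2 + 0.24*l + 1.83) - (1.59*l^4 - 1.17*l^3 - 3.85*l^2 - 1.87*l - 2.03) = -1.59*l^4 + 3.26*l^3 + 3.17*l^2 + 2.11*l + 3.86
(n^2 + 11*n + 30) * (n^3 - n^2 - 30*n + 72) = n^5 + 10*n^4 - 11*n^3 - 288*n^2 - 108*n + 2160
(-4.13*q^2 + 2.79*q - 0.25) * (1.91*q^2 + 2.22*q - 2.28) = -7.8883*q^4 - 3.8397*q^3 + 15.1327*q^2 - 6.9162*q + 0.57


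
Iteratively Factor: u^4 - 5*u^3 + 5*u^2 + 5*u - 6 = (u - 1)*(u^3 - 4*u^2 + u + 6) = (u - 1)*(u + 1)*(u^2 - 5*u + 6) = (u - 2)*(u - 1)*(u + 1)*(u - 3)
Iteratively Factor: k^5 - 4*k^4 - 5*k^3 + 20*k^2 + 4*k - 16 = (k + 1)*(k^4 - 5*k^3 + 20*k - 16) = (k - 4)*(k + 1)*(k^3 - k^2 - 4*k + 4) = (k - 4)*(k - 1)*(k + 1)*(k^2 - 4) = (k - 4)*(k - 1)*(k + 1)*(k + 2)*(k - 2)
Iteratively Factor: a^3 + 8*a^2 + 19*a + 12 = (a + 3)*(a^2 + 5*a + 4) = (a + 1)*(a + 3)*(a + 4)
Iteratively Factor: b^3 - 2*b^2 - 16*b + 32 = (b - 4)*(b^2 + 2*b - 8) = (b - 4)*(b - 2)*(b + 4)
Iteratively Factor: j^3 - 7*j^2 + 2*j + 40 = (j - 5)*(j^2 - 2*j - 8) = (j - 5)*(j - 4)*(j + 2)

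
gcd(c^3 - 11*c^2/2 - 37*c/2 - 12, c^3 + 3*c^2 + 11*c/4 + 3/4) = c^2 + 5*c/2 + 3/2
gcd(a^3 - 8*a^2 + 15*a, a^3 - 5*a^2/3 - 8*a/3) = a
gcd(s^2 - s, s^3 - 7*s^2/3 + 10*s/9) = s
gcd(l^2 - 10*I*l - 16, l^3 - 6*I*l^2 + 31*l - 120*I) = l - 8*I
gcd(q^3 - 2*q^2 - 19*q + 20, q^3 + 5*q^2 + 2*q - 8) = q^2 + 3*q - 4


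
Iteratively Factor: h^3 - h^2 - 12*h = (h + 3)*(h^2 - 4*h) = (h - 4)*(h + 3)*(h)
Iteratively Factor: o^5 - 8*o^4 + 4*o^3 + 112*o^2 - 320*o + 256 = (o - 4)*(o^4 - 4*o^3 - 12*o^2 + 64*o - 64) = (o - 4)^2*(o^3 - 12*o + 16) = (o - 4)^2*(o - 2)*(o^2 + 2*o - 8) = (o - 4)^2*(o - 2)*(o + 4)*(o - 2)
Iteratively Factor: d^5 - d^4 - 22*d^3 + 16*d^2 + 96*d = (d + 4)*(d^4 - 5*d^3 - 2*d^2 + 24*d) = (d - 4)*(d + 4)*(d^3 - d^2 - 6*d) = (d - 4)*(d - 3)*(d + 4)*(d^2 + 2*d) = (d - 4)*(d - 3)*(d + 2)*(d + 4)*(d)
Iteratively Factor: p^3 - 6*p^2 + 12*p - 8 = (p - 2)*(p^2 - 4*p + 4) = (p - 2)^2*(p - 2)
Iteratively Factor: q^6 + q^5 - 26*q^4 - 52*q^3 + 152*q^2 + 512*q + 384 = (q + 2)*(q^5 - q^4 - 24*q^3 - 4*q^2 + 160*q + 192) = (q - 4)*(q + 2)*(q^4 + 3*q^3 - 12*q^2 - 52*q - 48) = (q - 4)^2*(q + 2)*(q^3 + 7*q^2 + 16*q + 12) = (q - 4)^2*(q + 2)*(q + 3)*(q^2 + 4*q + 4) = (q - 4)^2*(q + 2)^2*(q + 3)*(q + 2)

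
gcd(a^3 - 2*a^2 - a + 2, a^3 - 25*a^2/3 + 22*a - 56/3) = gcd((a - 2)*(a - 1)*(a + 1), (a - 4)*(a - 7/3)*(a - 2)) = a - 2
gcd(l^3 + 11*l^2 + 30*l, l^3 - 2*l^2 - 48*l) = l^2 + 6*l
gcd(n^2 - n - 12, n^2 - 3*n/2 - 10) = n - 4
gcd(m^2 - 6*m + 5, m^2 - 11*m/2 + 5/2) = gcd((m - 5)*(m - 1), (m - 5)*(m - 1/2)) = m - 5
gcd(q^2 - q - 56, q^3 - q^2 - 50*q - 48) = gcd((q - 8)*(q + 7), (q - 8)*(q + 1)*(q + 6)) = q - 8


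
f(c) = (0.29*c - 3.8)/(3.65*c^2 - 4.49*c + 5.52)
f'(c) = (4.49 - 7.3*c)*(0.29*c - 3.8)/(3.65*c^2 - 4.49*c + 5.52)^2 + 0.29/(3.65*c^2 - 4.49*c + 5.52) = (-1.0585*c^2 + 27.74*c - 15.4612)/(13.3225*c^4 - 32.777*c^3 + 60.4561*c^2 - 49.5696*c + 30.4704)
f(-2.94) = -0.09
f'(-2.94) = -0.04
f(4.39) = -0.05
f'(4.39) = 0.03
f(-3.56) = -0.07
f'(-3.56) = -0.03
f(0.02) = -0.70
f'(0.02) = -0.51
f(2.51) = -0.18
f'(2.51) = 0.16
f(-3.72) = -0.07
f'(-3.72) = -0.03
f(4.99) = -0.03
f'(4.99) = 0.02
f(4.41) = -0.04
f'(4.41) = 0.03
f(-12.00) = -0.01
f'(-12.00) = -0.00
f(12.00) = -0.00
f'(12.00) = 0.00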